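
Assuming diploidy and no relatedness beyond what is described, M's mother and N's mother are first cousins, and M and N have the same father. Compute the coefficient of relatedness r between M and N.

0.28125

Wright's path rule: contributions from independent ancestry routes add.
M and N are related in two ways: second cousins through their mothers (r = 1/32) and half-sibs through their shared father (r = 1/4).
r = 1/32 + 1/4 = 9/32 = 0.28125.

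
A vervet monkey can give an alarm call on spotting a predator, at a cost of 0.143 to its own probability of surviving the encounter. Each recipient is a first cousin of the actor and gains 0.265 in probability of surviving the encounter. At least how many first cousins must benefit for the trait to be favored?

r to a first cousin = 0.125 (first cousins share one grandparent pair — two paths of length 4: r = 2·(1/2)^4 = 1/8).
Hamilton's rule: n·r·B > C  ⇒  n > C/(r·B) = 0.143/(0.125·0.265) = 4.317.
The smallest integer exceeding 4.317 is 5.

5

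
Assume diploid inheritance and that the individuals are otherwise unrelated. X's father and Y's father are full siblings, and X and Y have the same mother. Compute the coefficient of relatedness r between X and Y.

0.375

Relatedness sums over independent paths through distinct common ancestors.
X and Y are related in two ways: first cousins through their fathers (r = 1/8) and half-sibs through their shared mother (r = 1/4).
r = 1/8 + 1/4 = 3/8 = 0.375.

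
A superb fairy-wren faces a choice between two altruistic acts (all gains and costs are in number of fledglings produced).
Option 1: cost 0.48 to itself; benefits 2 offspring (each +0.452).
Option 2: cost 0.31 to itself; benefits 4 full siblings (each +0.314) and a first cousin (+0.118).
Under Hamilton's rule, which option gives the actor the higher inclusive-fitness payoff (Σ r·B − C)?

Option 1: r to an offspring = 0.5.
Option 1: Σ r·B − C = (2·0.5·0.452) − 0.48 = -0.028.
Option 2: r to a full sibling = 0.5.
Option 2: r to a first cousin = 0.125.
Option 2: Σ r·B − C = (4·0.5·0.314 + 1·0.125·0.118) − 0.31 = 0.33275.
Option 2 has the higher net inclusive-fitness payoff.

Option 2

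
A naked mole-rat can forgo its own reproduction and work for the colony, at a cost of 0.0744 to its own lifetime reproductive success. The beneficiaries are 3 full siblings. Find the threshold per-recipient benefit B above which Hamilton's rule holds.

0.0496

r to a full sibling = 0.5 (full sibs share both parents — two paths of length 2: r = 2·(1/2)^2 = 1/2).
Hamilton's rule with n recipients of equal r: n·r·B > C, so B > C/(n·r) = 0.0744/(3·0.5) = 0.0496.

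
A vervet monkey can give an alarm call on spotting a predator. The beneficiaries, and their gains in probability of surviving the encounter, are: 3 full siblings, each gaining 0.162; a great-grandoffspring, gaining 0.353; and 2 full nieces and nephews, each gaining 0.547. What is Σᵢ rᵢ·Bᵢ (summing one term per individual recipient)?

0.560625

r to a full sibling = 1/2 (full sibs share both parents — two paths of length 2: r = 2·(1/2)^2 = 1/2).
r to a great-grandoffspring = 1/8 (three parent–offspring links: r = (1/2)^3 = 1/8).
r to a full niece or nephew = 0.25 (full aunt/uncle↔niece/nephew: two paths of length 3 through the shared grandparent pair: r = 2·(1/2)^3 = 1/4).
Summing one r·B term per recipient: 3·0.5·0.162 + 1·0.125·0.353 + 2·0.25·0.547 = 0.560625.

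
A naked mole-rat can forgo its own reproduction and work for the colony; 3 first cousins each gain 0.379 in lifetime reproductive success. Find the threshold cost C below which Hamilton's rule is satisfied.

0.142125

r to a first cousin = 0.125 (first cousins share one grandparent pair — two paths of length 4: r = 2·(1/2)^4 = 1/8).
Hamilton's rule: n·r·B > C, so the trait is favored while C < n·r·B = 3·0.125·0.379 = 0.142125.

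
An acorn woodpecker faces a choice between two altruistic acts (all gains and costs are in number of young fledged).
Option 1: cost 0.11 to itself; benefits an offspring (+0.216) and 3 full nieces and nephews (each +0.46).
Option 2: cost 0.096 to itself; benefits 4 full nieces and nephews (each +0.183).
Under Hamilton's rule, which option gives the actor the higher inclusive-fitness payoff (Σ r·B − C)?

Option 1: r to an offspring = 0.5.
Option 1: r to a full niece or nephew = 0.25.
Option 1: Σ r·B − C = (1·0.5·0.216 + 3·0.25·0.46) − 0.11 = 0.343.
Option 2: r to a full niece or nephew = 0.25.
Option 2: Σ r·B − C = (4·0.25·0.183) − 0.096 = 0.087.
Option 1 has the higher net inclusive-fitness payoff.

Option 1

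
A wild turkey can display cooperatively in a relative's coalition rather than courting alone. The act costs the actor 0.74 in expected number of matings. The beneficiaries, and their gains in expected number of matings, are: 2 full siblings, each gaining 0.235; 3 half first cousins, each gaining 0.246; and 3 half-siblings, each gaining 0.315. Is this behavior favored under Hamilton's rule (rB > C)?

Hamilton's rule: the trait is favored when the sum of r·B over every recipient exceeds the actor's cost C.
r to a full sibling = 1/2 (full sibs share both parents — two paths of length 2: r = 2·(1/2)^2 = 1/2).
r to a half first cousin = 0.0625 (half first cousins share one grandparent — one path of length 4: r = (1/2)^4 = 1/16).
r to a half-sibling = 1/4 (half-sibs share one parent — one path of length 2: r = (1/2)^2 = 1/4).
Summing one r·B term per recipient: 2·0.5·0.235 + 3·0.0625·0.246 + 3·0.25·0.315 = 0.517375.
0.517375 < 0.74: the indirect benefit is less than the cost.

No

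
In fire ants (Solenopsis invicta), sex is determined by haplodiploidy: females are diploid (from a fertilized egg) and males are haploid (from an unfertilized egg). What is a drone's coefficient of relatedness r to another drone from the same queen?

Haploid brothers each carry a random half of the queen's diploid genome, so on average they share half: r = 1/2.

0.5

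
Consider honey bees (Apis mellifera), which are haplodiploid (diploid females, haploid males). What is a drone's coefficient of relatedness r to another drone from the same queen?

0.5

Haploid brothers each carry a random half of the queen's diploid genome, so on average they share half: r = 1/2.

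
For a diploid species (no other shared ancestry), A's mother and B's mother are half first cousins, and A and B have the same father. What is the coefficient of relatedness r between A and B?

Wright's path rule: contributions from independent ancestry routes add.
A and B are related in two ways: half second cousins through their mothers (r = 1/64) and half-sibs through their shared father (r = 1/4).
r = 1/64 + 1/4 = 0.265625.

0.265625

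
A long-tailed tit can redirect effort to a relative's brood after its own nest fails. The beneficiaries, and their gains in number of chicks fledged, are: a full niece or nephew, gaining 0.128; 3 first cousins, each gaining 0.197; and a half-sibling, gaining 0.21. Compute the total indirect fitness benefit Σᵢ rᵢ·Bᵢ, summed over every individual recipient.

0.158375

r to a full niece or nephew = 1/4 (full aunt/uncle↔niece/nephew: two paths of length 3 through the shared grandparent pair: r = 2·(1/2)^3 = 1/4).
r to a first cousin = 0.125 (first cousins share one grandparent pair — two paths of length 4: r = 2·(1/2)^4 = 1/8).
r to a half-sibling = 0.25 (half-sibs share one parent — one path of length 2: r = (1/2)^2 = 1/4).
Summing one r·B term per recipient: 1·0.25·0.128 + 3·0.125·0.197 + 1·0.25·0.21 = 0.158375.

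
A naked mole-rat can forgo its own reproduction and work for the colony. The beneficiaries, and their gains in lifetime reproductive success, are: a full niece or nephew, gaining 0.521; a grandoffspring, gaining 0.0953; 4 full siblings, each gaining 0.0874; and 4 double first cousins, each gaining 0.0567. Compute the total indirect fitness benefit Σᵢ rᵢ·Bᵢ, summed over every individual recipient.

r to a full niece or nephew = 0.25 (full aunt/uncle↔niece/nephew: two paths of length 3 through the shared grandparent pair: r = 2·(1/2)^3 = 1/4).
r to a grandoffspring = 0.25 (two parent–offspring links: r = (1/2)^2 = 1/4).
r to a full sibling = 1/2 (full sibs share both parents — two paths of length 2: r = 2·(1/2)^2 = 1/2).
r to a double first cousin = 0.25 (double first cousins share both grandparent pairs — four paths of length 4: r = 4·(1/2)^4 = 1/4).
Summing one r·B term per recipient: 1·0.25·0.521 + 1·0.25·0.0953 + 4·0.5·0.0874 + 4·0.25·0.0567 = 0.385575.

0.385575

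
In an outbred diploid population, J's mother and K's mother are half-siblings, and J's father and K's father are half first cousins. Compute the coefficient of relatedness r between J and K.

0.078125

With two independent routes of shared ancestry, r is the sum of the two contributions.
J and K are related in two ways: half first cousins through their mothers (r = 1/16) and half second cousins through their fathers (r = 1/64).
r = 1/16 + 1/64 = 0.078125.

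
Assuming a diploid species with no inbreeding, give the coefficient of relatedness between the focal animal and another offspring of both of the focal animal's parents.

Each parent–offspring link contributes a factor of 1/2, and independent paths through distinct common ancestors add.
Full sibs share both parents — two paths of length 2: r = 2·(1/2)^2 = 1/2.

0.5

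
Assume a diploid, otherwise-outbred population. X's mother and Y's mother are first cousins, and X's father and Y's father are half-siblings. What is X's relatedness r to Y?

With two independent routes of shared ancestry, r is the sum of the two contributions.
X and Y are related in two ways: second cousins through their mothers (r = 1/32) and half first cousins through their fathers (r = 1/16).
r = 1/32 + 1/16 = 3/32 = 0.09375.

0.09375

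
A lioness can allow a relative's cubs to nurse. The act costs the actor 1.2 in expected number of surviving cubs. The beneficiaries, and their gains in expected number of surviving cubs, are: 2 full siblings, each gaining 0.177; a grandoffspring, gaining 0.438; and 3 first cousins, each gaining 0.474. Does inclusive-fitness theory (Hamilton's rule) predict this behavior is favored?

No

Hamilton's rule: the trait is favored when the sum of r·B over every recipient exceeds the actor's cost C.
r to a full sibling = 0.5 (full sibs share both parents — two paths of length 2: r = 2·(1/2)^2 = 1/2).
r to a grandoffspring = 0.25 (two parent–offspring links: r = (1/2)^2 = 1/4).
r to a first cousin = 0.125 (first cousins share one grandparent pair — two paths of length 4: r = 2·(1/2)^4 = 1/8).
Summing one r·B term per recipient: 2·0.5·0.177 + 1·0.25·0.438 + 3·0.125·0.474 = 0.46425.
0.46425 < 1.2: the indirect benefit is less than the cost.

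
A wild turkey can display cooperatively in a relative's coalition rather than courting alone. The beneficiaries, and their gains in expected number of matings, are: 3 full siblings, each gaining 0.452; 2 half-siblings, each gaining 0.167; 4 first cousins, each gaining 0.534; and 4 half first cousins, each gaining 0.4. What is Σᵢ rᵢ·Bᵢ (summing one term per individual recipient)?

1.1285

r to a full sibling = 0.5 (full sibs share both parents — two paths of length 2: r = 2·(1/2)^2 = 1/2).
r to a half-sibling = 0.25 (half-sibs share one parent — one path of length 2: r = (1/2)^2 = 1/4).
r to a first cousin = 1/8 (first cousins share one grandparent pair — two paths of length 4: r = 2·(1/2)^4 = 1/8).
r to a half first cousin = 0.0625 (half first cousins share one grandparent — one path of length 4: r = (1/2)^4 = 1/16).
Summing one r·B term per recipient: 3·0.5·0.452 + 2·0.25·0.167 + 4·0.125·0.534 + 4·0.0625·0.4 = 1.1285.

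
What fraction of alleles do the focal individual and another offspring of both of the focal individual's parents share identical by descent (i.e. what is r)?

Each parent–offspring link contributes a factor of 1/2, and independent paths through distinct common ancestors add.
Full sibs share both parents — two paths of length 2: r = 2·(1/2)^2 = 1/2.

0.5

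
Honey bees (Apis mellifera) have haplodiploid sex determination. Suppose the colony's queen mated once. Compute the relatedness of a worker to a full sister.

0.75

Haplodiploid full sisters inherit their father's entire haploid genome identically (contributing 1/2) and on average half of their mother's contribution (1/2 · 1/2 = 1/4); r = 1/2 + 1/4 = 3/4.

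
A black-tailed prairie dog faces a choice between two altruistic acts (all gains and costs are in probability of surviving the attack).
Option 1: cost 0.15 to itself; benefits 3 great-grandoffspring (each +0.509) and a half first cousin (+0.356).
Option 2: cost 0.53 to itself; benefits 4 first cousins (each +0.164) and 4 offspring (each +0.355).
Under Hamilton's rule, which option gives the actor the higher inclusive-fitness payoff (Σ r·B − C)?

Option 1: r to a great-grandoffspring = 0.125.
Option 1: r to a half first cousin = 0.0625.
Option 1: Σ r·B − C = (3·0.125·0.509 + 1·0.0625·0.356) − 0.15 = 0.063125.
Option 2: r to a first cousin = 0.125.
Option 2: r to an offspring = 0.5.
Option 2: Σ r·B − C = (4·0.125·0.164 + 4·0.5·0.355) − 0.53 = 0.262.
Option 2 has the higher net inclusive-fitness payoff.

Option 2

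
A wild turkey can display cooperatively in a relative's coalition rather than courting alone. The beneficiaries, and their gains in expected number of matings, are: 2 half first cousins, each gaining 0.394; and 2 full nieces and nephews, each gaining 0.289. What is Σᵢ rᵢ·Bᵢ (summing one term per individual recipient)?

r to a half first cousin = 0.0625 (half first cousins share one grandparent — one path of length 4: r = (1/2)^4 = 1/16).
r to a full niece or nephew = 0.25 (full aunt/uncle↔niece/nephew: two paths of length 3 through the shared grandparent pair: r = 2·(1/2)^3 = 1/4).
Summing one r·B term per recipient: 2·0.0625·0.394 + 2·0.25·0.289 = 0.19375.

0.19375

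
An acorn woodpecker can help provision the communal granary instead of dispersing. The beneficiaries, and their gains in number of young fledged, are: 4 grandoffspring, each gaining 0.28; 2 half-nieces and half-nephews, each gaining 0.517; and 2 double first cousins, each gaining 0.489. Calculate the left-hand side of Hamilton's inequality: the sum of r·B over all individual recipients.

0.65375

r to a grandoffspring = 0.25 (two parent–offspring links: r = (1/2)^2 = 1/4).
r to a half-niece or half-nephew = 1/8 (half-aunt/uncle↔niece/nephew: one path of length 3: r = (1/2)^3 = 1/8).
r to a double first cousin = 0.25 (double first cousins share both grandparent pairs — four paths of length 4: r = 4·(1/2)^4 = 1/4).
Summing one r·B term per recipient: 4·0.25·0.28 + 2·0.125·0.517 + 2·0.25·0.489 = 0.65375.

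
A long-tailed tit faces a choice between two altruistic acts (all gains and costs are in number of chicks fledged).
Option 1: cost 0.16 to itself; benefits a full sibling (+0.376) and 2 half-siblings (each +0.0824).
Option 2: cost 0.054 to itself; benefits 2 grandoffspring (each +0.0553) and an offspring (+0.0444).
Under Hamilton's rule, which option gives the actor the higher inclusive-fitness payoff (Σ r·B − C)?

Option 1

Option 1: r to a full sibling = 0.5.
Option 1: r to a half-sibling = 0.25.
Option 1: Σ r·B − C = (1·0.5·0.376 + 2·0.25·0.0824) − 0.16 = 0.0692.
Option 2: r to a grandoffspring = 0.25.
Option 2: r to an offspring = 0.5.
Option 2: Σ r·B − C = (2·0.25·0.0553 + 1·0.5·0.0444) − 0.054 = -0.00415.
Option 1 has the higher net inclusive-fitness payoff.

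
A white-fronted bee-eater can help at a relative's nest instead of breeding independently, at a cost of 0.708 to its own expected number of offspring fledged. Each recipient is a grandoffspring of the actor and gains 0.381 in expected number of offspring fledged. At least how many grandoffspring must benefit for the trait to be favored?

r to a grandoffspring = 0.25 (two parent–offspring links: r = (1/2)^2 = 1/4).
Hamilton's rule: n·r·B > C  ⇒  n > C/(r·B) = 0.708/(0.25·0.381) = 7.433.
The smallest integer exceeding 7.433 is 8.

8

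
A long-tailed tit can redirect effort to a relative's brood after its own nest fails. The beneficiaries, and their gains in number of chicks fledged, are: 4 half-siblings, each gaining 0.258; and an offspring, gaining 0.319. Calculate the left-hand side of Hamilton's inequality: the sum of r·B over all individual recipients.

r to a half-sibling = 1/4 (half-sibs share one parent — one path of length 2: r = (1/2)^2 = 1/4).
r to an offspring = 1/2 (one parent–offspring link: r = (1/2)^1 = 1/2).
Summing one r·B term per recipient: 4·0.25·0.258 + 1·0.5·0.319 = 0.4175.

0.4175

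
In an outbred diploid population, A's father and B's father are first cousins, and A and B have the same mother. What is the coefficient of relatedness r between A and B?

0.28125

With two independent routes of shared ancestry, r is the sum of the two contributions.
A and B are related in two ways: second cousins through their fathers (r = 1/32) and half-sibs through their shared mother (r = 1/4).
r = 1/32 + 1/4 = 9/32 = 0.28125.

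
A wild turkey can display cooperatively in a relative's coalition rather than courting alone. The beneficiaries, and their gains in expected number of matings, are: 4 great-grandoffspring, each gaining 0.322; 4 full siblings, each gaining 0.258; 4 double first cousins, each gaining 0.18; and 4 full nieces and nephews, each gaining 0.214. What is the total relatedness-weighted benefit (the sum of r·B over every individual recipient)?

r to a great-grandoffspring = 1/8 (three parent–offspring links: r = (1/2)^3 = 1/8).
r to a full sibling = 0.5 (full sibs share both parents — two paths of length 2: r = 2·(1/2)^2 = 1/2).
r to a double first cousin = 1/4 (double first cousins share both grandparent pairs — four paths of length 4: r = 4·(1/2)^4 = 1/4).
r to a full niece or nephew = 0.25 (full aunt/uncle↔niece/nephew: two paths of length 3 through the shared grandparent pair: r = 2·(1/2)^3 = 1/4).
Summing one r·B term per recipient: 4·0.125·0.322 + 4·0.5·0.258 + 4·0.25·0.18 + 4·0.25·0.214 = 1.071.

1.071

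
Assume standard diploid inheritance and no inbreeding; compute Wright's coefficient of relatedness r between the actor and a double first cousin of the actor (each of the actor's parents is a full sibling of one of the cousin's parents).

0.25

Each parent–offspring link contributes a factor of 1/2, and independent paths through distinct common ancestors add.
Double first cousins share both grandparent pairs — four paths of length 4: r = 4·(1/2)^4 = 1/4.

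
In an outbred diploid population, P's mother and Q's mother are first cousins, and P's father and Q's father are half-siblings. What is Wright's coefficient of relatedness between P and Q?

With two independent routes of shared ancestry, r is the sum of the two contributions.
P and Q are related in two ways: second cousins through their mothers (r = 1/32) and half first cousins through their fathers (r = 1/16).
r = 1/32 + 1/16 = 3/32 = 0.09375.

0.09375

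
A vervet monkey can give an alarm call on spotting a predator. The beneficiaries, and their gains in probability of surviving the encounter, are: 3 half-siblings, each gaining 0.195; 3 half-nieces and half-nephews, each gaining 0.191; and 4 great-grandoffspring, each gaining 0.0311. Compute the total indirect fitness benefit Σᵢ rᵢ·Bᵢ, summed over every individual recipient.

0.233425

r to a half-sibling = 0.25 (half-sibs share one parent — one path of length 2: r = (1/2)^2 = 1/4).
r to a half-niece or half-nephew = 0.125 (half-aunt/uncle↔niece/nephew: one path of length 3: r = (1/2)^3 = 1/8).
r to a great-grandoffspring = 0.125 (three parent–offspring links: r = (1/2)^3 = 1/8).
Summing one r·B term per recipient: 3·0.25·0.195 + 3·0.125·0.191 + 4·0.125·0.0311 = 0.233425.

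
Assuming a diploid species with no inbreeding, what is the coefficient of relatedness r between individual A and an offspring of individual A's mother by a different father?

Each parent–offspring link contributes a factor of 1/2, and independent paths through distinct common ancestors add.
Half-sibs share one parent — one path of length 2: r = (1/2)^2 = 1/4.

0.25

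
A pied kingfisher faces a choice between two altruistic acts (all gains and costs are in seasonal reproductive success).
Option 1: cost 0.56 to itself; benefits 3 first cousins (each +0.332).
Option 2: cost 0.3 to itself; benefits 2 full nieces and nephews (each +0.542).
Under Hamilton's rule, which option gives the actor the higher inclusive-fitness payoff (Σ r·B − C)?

Option 2

Option 1: r to a first cousin = 0.125.
Option 1: Σ r·B − C = (3·0.125·0.332) − 0.56 = -0.4355.
Option 2: r to a full niece or nephew = 0.25.
Option 2: Σ r·B − C = (2·0.25·0.542) − 0.3 = -0.029.
Option 2 has the higher net inclusive-fitness payoff.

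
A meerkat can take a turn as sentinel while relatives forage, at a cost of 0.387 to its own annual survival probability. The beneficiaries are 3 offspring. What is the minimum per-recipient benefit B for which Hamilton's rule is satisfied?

0.258

r to an offspring = 1/2 (one parent–offspring link: r = (1/2)^1 = 1/2).
Hamilton's rule with n recipients of equal r: n·r·B > C, so B > C/(n·r) = 0.387/(3·0.5) = 0.258.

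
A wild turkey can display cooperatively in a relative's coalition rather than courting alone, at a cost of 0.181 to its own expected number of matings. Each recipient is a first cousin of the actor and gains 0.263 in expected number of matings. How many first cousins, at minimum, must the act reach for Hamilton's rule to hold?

6

r to a first cousin = 1/8 (first cousins share one grandparent pair — two paths of length 4: r = 2·(1/2)^4 = 1/8).
Hamilton's rule: n·r·B > C  ⇒  n > C/(r·B) = 0.181/(0.125·0.263) = 5.506.
The smallest integer exceeding 5.506 is 6.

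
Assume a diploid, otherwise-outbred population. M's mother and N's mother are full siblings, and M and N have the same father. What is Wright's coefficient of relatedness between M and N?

Relatedness sums over independent paths through distinct common ancestors.
M and N are related in two ways: first cousins through their mothers (r = 1/8) and half-sibs through their shared father (r = 1/4).
r = 1/8 + 1/4 = 3/8 = 0.375.

0.375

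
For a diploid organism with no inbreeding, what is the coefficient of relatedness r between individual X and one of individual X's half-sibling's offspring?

0.125

Each parent–offspring link contributes a factor of 1/2, and independent paths through distinct common ancestors add.
Half-aunt/uncle↔niece/nephew: one path of length 3: r = (1/2)^3 = 1/8.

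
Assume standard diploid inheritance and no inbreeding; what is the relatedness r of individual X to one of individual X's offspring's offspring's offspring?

0.125

Each parent–offspring link contributes a factor of 1/2, and independent paths through distinct common ancestors add.
Three parent–offspring links: r = (1/2)^3 = 1/8.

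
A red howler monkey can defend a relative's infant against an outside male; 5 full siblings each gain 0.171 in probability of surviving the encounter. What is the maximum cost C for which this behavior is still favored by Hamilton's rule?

r to a full sibling = 0.5 (full sibs share both parents — two paths of length 2: r = 2·(1/2)^2 = 1/2).
Hamilton's rule: n·r·B > C, so the trait is favored while C < n·r·B = 5·0.5·0.171 = 0.4275.

0.4275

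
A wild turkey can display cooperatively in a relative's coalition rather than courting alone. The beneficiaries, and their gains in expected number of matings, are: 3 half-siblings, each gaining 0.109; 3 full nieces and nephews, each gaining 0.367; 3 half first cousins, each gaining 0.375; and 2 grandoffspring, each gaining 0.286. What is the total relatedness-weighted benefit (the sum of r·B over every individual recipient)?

r to a half-sibling = 0.25 (half-sibs share one parent — one path of length 2: r = (1/2)^2 = 1/4).
r to a full niece or nephew = 0.25 (full aunt/uncle↔niece/nephew: two paths of length 3 through the shared grandparent pair: r = 2·(1/2)^3 = 1/4).
r to a half first cousin = 1/16 (half first cousins share one grandparent — one path of length 4: r = (1/2)^4 = 1/16).
r to a grandoffspring = 1/4 (two parent–offspring links: r = (1/2)^2 = 1/4).
Summing one r·B term per recipient: 3·0.25·0.109 + 3·0.25·0.367 + 3·0.0625·0.375 + 2·0.25·0.286 = 0.5703125.

0.5703125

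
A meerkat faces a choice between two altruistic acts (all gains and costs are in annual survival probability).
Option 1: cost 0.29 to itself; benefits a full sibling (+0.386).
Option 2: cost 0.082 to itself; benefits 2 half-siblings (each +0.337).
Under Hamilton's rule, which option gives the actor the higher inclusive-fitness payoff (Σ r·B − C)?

Option 1: r to a full sibling = 0.5.
Option 1: Σ r·B − C = (1·0.5·0.386) − 0.29 = -0.097.
Option 2: r to a half-sibling = 0.25.
Option 2: Σ r·B − C = (2·0.25·0.337) − 0.082 = 0.0865.
Option 2 has the higher net inclusive-fitness payoff.

Option 2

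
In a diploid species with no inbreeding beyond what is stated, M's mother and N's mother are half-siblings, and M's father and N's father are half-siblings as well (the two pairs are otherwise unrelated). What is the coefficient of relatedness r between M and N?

Independent pedigree routes through distinct common ancestors add.
M and N are related in two ways: half first cousins through their mothers (r = 1/16) and half first cousins through their fathers (r = 1/16).
r = 1/16 + 1/16 = 1/8 = 0.125.

0.125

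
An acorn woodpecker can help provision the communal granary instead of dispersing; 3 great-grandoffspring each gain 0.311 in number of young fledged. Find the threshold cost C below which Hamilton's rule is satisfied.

0.116625

r to a great-grandoffspring = 1/8 (three parent–offspring links: r = (1/2)^3 = 1/8).
Hamilton's rule: n·r·B > C, so the trait is favored while C < n·r·B = 3·0.125·0.311 = 0.116625.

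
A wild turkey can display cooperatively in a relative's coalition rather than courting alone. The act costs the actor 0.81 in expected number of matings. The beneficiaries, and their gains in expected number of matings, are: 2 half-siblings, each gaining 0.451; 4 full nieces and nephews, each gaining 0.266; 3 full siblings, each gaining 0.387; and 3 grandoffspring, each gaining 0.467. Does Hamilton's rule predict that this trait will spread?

Yes

Hamilton's rule: the trait is favored when the sum of r·B over every recipient exceeds the actor's cost C.
r to a half-sibling = 1/4 (half-sibs share one parent — one path of length 2: r = (1/2)^2 = 1/4).
r to a full niece or nephew = 1/4 (full aunt/uncle↔niece/nephew: two paths of length 3 through the shared grandparent pair: r = 2·(1/2)^3 = 1/4).
r to a full sibling = 0.5 (full sibs share both parents — two paths of length 2: r = 2·(1/2)^2 = 1/2).
r to a grandoffspring = 0.25 (two parent–offspring links: r = (1/2)^2 = 1/4).
Summing one r·B term per recipient: 2·0.25·0.451 + 4·0.25·0.266 + 3·0.5·0.387 + 3·0.25·0.467 = 1.42225.
1.42225 > 0.81: the indirect benefit exceeds the cost.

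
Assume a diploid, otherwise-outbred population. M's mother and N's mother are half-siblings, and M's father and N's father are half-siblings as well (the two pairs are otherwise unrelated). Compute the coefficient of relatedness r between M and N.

Relatedness sums over independent paths through distinct common ancestors.
M and N are related in two ways: half first cousins through their mothers (r = 1/16) and half first cousins through their fathers (r = 1/16).
r = 1/16 + 1/16 = 1/8 = 0.125.

0.125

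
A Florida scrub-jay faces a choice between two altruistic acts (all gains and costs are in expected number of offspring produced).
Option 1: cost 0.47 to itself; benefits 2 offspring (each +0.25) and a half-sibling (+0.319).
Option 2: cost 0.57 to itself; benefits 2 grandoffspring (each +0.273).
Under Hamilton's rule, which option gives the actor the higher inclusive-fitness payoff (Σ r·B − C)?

Option 1

Option 1: r to an offspring = 0.5.
Option 1: r to a half-sibling = 0.25.
Option 1: Σ r·B − C = (2·0.5·0.25 + 1·0.25·0.319) − 0.47 = -0.14025.
Option 2: r to a grandoffspring = 0.25.
Option 2: Σ r·B − C = (2·0.25·0.273) − 0.57 = -0.4335.
Option 1 has the higher net inclusive-fitness payoff.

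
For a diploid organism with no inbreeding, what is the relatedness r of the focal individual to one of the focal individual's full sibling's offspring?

0.25

Each parent–offspring link contributes a factor of 1/2, and independent paths through distinct common ancestors add.
Full aunt/uncle↔niece/nephew: two paths of length 3 through the shared grandparent pair: r = 2·(1/2)^3 = 1/4.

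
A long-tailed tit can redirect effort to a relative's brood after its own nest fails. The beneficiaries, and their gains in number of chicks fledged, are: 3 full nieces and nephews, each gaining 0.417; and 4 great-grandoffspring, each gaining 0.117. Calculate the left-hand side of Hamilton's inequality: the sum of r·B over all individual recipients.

0.37125

r to a full niece or nephew = 1/4 (full aunt/uncle↔niece/nephew: two paths of length 3 through the shared grandparent pair: r = 2·(1/2)^3 = 1/4).
r to a great-grandoffspring = 1/8 (three parent–offspring links: r = (1/2)^3 = 1/8).
Summing one r·B term per recipient: 3·0.25·0.417 + 4·0.125·0.117 = 0.37125.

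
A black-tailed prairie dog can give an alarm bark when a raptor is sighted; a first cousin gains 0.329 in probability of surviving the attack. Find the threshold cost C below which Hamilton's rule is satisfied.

r to a first cousin = 1/8 (first cousins share one grandparent pair — two paths of length 4: r = 2·(1/2)^4 = 1/8).
Hamilton's rule: n·r·B > C, so the trait is favored while C < n·r·B = 1·0.125·0.329 = 0.041125.

0.041125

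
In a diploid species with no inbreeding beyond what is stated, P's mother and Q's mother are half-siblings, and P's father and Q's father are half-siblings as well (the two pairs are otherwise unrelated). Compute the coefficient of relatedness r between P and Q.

With two independent routes of shared ancestry, r is the sum of the two contributions.
P and Q are related in two ways: half first cousins through their mothers (r = 1/16) and half first cousins through their fathers (r = 1/16).
r = 1/16 + 1/16 = 0.125.

0.125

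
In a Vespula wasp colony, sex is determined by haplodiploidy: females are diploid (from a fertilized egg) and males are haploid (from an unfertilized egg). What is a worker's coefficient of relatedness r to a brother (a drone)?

0.25

Her haploid brother carries none of their father's genes and a random half of their mother's genome; that half matches the maternal half of her own genome with probability 1/2: r = 1/2 · 1/2 = 1/4.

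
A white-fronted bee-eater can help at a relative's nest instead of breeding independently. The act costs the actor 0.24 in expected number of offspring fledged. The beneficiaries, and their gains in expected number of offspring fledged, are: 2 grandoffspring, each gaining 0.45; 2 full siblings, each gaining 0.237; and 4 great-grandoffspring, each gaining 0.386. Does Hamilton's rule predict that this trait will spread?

Yes

Hamilton's rule: the trait is favored when the sum of r·B over every recipient exceeds the actor's cost C.
r to a grandoffspring = 0.25 (two parent–offspring links: r = (1/2)^2 = 1/4).
r to a full sibling = 0.5 (full sibs share both parents — two paths of length 2: r = 2·(1/2)^2 = 1/2).
r to a great-grandoffspring = 0.125 (three parent–offspring links: r = (1/2)^3 = 1/8).
Summing one r·B term per recipient: 2·0.25·0.45 + 2·0.5·0.237 + 4·0.125·0.386 = 0.655.
0.655 > 0.24: the indirect benefit exceeds the cost.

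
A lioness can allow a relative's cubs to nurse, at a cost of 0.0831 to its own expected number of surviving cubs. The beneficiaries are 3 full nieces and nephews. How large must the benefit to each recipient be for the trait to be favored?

r to a full niece or nephew = 1/4 (full aunt/uncle↔niece/nephew: two paths of length 3 through the shared grandparent pair: r = 2·(1/2)^3 = 1/4).
Hamilton's rule with n recipients of equal r: n·r·B > C, so B > C/(n·r) = 0.0831/(3·0.25) = 0.1108.

0.1108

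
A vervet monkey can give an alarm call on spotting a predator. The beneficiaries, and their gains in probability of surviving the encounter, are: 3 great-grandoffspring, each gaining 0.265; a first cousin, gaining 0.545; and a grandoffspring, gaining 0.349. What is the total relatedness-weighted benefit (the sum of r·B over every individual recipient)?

r to a great-grandoffspring = 1/8 (three parent–offspring links: r = (1/2)^3 = 1/8).
r to a first cousin = 1/8 (first cousins share one grandparent pair — two paths of length 4: r = 2·(1/2)^4 = 1/8).
r to a grandoffspring = 1/4 (two parent–offspring links: r = (1/2)^2 = 1/4).
Summing one r·B term per recipient: 3·0.125·0.265 + 1·0.125·0.545 + 1·0.25·0.349 = 0.25475.

0.25475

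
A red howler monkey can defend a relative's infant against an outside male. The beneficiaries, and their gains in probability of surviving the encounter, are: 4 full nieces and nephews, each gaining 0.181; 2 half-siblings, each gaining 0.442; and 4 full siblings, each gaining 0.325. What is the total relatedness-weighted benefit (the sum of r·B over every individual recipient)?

r to a full niece or nephew = 0.25 (full aunt/uncle↔niece/nephew: two paths of length 3 through the shared grandparent pair: r = 2·(1/2)^3 = 1/4).
r to a half-sibling = 0.25 (half-sibs share one parent — one path of length 2: r = (1/2)^2 = 1/4).
r to a full sibling = 0.5 (full sibs share both parents — two paths of length 2: r = 2·(1/2)^2 = 1/2).
Summing one r·B term per recipient: 4·0.25·0.181 + 2·0.25·0.442 + 4·0.5·0.325 = 1.052.

1.052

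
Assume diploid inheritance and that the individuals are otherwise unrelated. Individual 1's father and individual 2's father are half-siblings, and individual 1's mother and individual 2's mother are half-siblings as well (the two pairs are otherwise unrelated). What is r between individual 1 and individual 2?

0.125

Independent pedigree routes through distinct common ancestors add.
Individual 1 and individual 2 are related in two ways: half first cousins through their fathers (r = 1/16) and half first cousins through their mothers (r = 1/16).
r = 1/16 + 1/16 = 0.125.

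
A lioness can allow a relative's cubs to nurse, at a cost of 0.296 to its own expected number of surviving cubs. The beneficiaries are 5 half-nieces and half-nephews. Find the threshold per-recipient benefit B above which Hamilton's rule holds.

r to a half-niece or half-nephew = 1/8 (half-aunt/uncle↔niece/nephew: one path of length 3: r = (1/2)^3 = 1/8).
Hamilton's rule with n recipients of equal r: n·r·B > C, so B > C/(n·r) = 0.296/(5·0.125) = 0.4736.

0.4736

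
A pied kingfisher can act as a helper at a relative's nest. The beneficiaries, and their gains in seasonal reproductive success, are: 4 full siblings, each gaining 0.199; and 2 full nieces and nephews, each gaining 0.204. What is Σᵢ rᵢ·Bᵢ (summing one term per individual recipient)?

r to a full sibling = 0.5 (full sibs share both parents — two paths of length 2: r = 2·(1/2)^2 = 1/2).
r to a full niece or nephew = 1/4 (full aunt/uncle↔niece/nephew: two paths of length 3 through the shared grandparent pair: r = 2·(1/2)^3 = 1/4).
Summing one r·B term per recipient: 4·0.5·0.199 + 2·0.25·0.204 = 0.5.

0.5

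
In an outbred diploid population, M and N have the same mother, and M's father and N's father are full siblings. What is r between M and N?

0.375

Relatedness sums over independent paths through distinct common ancestors.
M and N are related in two ways: half-sibs through their shared mother (r = 1/4) and first cousins through their fathers (r = 1/8).
r = 1/4 + 1/8 = 3/8 = 0.375.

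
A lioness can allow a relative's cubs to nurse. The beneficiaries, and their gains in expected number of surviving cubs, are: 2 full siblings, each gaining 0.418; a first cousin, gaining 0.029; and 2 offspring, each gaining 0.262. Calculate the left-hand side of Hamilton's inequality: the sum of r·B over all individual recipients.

r to a full sibling = 0.5 (full sibs share both parents — two paths of length 2: r = 2·(1/2)^2 = 1/2).
r to a first cousin = 1/8 (first cousins share one grandparent pair — two paths of length 4: r = 2·(1/2)^4 = 1/8).
r to an offspring = 0.5 (one parent–offspring link: r = (1/2)^1 = 1/2).
Summing one r·B term per recipient: 2·0.5·0.418 + 1·0.125·0.029 + 2·0.5·0.262 = 0.683625.

0.683625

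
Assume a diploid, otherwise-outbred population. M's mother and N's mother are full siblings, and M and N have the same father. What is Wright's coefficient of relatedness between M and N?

Wright's path rule: contributions from independent ancestry routes add.
M and N are related in two ways: first cousins through their mothers (r = 1/8) and half-sibs through their shared father (r = 1/4).
r = 1/8 + 1/4 = 0.375.

0.375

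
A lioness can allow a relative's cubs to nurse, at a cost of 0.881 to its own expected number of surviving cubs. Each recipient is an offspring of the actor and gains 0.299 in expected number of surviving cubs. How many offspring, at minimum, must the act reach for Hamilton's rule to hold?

6

r to an offspring = 1/2 (one parent–offspring link: r = (1/2)^1 = 1/2).
Hamilton's rule: n·r·B > C  ⇒  n > C/(r·B) = 0.881/(0.5·0.299) = 5.893.
The smallest integer exceeding 5.893 is 6.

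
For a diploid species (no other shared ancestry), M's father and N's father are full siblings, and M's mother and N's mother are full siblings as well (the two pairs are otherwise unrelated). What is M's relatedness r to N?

With two independent routes of shared ancestry, r is the sum of the two contributions.
M and N are related in two ways: first cousins through their fathers (r = 1/8) and first cousins through their mothers (r = 1/8) — i.e. double first cousins.
r = 1/8 + 1/8 = 1/4 = 0.25.

0.25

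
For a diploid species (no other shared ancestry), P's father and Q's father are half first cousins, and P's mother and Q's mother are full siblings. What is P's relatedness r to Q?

With two independent routes of shared ancestry, r is the sum of the two contributions.
P and Q are related in two ways: half second cousins through their fathers (r = 1/64) and first cousins through their mothers (r = 1/8).
r = 1/64 + 1/8 = 0.140625.

0.140625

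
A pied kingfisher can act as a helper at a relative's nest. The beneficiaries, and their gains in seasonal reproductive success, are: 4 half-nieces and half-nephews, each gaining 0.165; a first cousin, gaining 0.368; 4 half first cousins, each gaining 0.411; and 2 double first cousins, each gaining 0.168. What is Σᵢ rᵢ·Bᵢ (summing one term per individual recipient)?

r to a half-niece or half-nephew = 1/8 (half-aunt/uncle↔niece/nephew: one path of length 3: r = (1/2)^3 = 1/8).
r to a first cousin = 0.125 (first cousins share one grandparent pair — two paths of length 4: r = 2·(1/2)^4 = 1/8).
r to a half first cousin = 0.0625 (half first cousins share one grandparent — one path of length 4: r = (1/2)^4 = 1/16).
r to a double first cousin = 1/4 (double first cousins share both grandparent pairs — four paths of length 4: r = 4·(1/2)^4 = 1/4).
Summing one r·B term per recipient: 4·0.125·0.165 + 1·0.125·0.368 + 4·0.0625·0.411 + 2·0.25·0.168 = 0.31525.

0.31525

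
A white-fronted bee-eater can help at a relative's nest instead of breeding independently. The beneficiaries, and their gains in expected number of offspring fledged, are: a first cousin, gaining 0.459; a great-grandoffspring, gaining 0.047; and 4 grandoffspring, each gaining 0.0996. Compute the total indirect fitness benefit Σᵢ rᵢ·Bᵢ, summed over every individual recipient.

0.16285

r to a first cousin = 1/8 (first cousins share one grandparent pair — two paths of length 4: r = 2·(1/2)^4 = 1/8).
r to a great-grandoffspring = 0.125 (three parent–offspring links: r = (1/2)^3 = 1/8).
r to a grandoffspring = 0.25 (two parent–offspring links: r = (1/2)^2 = 1/4).
Summing one r·B term per recipient: 1·0.125·0.459 + 1·0.125·0.047 + 4·0.25·0.0996 = 0.16285.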